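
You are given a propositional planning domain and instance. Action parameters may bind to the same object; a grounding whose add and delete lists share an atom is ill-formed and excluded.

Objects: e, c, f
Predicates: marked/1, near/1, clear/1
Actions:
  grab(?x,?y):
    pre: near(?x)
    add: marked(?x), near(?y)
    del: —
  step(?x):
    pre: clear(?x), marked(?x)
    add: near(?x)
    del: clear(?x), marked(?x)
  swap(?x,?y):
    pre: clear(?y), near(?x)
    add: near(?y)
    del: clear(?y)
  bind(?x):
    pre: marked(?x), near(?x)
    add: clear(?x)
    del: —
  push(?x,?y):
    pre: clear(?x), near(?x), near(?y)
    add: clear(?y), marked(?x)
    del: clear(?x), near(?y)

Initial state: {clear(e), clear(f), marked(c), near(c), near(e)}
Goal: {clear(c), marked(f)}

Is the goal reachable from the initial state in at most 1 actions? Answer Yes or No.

No

1. grab(e,f)  →  {clear(e), clear(f), marked(c), marked(e), near(c), near(e), near(f)}
2. push(f,c)  →  {clear(c), clear(e), marked(c), marked(e), marked(f), near(e), near(f)}
optimal plan length = 2; 2 > 1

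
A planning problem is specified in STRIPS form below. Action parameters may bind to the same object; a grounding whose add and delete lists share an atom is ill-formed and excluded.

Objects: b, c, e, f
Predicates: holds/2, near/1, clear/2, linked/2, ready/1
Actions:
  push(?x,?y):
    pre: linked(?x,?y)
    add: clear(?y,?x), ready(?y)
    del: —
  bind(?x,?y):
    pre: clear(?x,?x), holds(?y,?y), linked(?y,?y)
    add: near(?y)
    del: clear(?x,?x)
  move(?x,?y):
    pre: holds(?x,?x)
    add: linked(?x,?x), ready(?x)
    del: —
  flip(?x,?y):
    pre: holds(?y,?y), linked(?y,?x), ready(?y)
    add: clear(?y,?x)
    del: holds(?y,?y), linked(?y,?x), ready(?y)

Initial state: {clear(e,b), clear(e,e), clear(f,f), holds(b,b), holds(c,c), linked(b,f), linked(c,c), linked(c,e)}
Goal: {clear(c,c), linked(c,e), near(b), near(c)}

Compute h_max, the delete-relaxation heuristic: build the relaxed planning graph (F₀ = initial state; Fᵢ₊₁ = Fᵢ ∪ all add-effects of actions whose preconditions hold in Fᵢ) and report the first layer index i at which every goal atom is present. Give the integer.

2

F0 = init (8 atoms)
F1 = F0 ∪ {clear(c,c), clear(e,c), clear(f,b), linked(b,b), near(c), ready(b), ready(c), ready(e), ready(f)}  (17 atoms)
F2 = F1 ∪ {clear(b,b), clear(b,f), clear(c,e), near(b)}  (21 atoms)
goal ⊆ F2  ⇒  h_max = 2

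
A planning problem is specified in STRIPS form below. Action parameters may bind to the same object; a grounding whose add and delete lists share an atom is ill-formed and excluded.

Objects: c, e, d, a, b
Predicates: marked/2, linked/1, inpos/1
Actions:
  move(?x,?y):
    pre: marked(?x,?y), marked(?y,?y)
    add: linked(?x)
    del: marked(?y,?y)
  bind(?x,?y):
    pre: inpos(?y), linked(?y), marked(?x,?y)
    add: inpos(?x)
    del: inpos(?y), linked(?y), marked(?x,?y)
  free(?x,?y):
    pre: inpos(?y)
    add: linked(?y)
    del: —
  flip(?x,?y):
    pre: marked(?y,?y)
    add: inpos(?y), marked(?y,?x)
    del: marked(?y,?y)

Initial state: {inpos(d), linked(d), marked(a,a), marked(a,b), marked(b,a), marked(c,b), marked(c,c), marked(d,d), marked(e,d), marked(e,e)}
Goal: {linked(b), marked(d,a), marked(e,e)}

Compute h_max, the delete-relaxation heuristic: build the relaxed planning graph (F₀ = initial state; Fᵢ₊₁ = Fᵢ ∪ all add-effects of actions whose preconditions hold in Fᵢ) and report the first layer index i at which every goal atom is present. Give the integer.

1

F0 = init (10 atoms)
F1 = F0 ∪ {inpos(a), inpos(c), inpos(e), linked(a), linked(b), linked(c), linked(e), marked(a,c), marked(a,d), marked(a,e), marked(c,a), marked(c,d), marked(c,e), marked(d,a), marked(d,b), marked(d,c), marked(d,e), marked(e,a), marked(e,b), marked(e,c)}  (30 atoms)
goal ⊆ F1  ⇒  h_max = 1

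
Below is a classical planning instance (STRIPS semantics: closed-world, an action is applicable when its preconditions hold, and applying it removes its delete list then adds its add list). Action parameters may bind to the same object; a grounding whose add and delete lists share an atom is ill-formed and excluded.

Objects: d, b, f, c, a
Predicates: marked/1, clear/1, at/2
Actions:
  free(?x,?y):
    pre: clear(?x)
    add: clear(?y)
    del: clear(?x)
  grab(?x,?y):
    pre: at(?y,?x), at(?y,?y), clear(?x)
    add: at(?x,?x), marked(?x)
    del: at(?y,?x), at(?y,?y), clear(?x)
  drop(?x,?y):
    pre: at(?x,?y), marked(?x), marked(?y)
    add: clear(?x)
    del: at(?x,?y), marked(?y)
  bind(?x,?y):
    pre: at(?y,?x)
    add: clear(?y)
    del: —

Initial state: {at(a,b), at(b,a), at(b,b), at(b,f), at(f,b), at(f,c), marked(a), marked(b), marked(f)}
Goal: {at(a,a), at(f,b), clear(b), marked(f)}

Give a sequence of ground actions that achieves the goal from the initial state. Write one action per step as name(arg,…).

drop(a,b); grab(a,b); bind(f,b)

1. drop(a,b)  →  {at(b,a), at(b,b), at(b,f), at(f,b), at(f,c), clear(a), marked(a), marked(f)}
2. grab(a,b)  →  {at(a,a), at(b,f), at(f,b), at(f,c), marked(a), marked(f)}
3. bind(f,b)  →  {at(a,a), at(b,f), at(f,b), at(f,c), clear(b), marked(a), marked(f)}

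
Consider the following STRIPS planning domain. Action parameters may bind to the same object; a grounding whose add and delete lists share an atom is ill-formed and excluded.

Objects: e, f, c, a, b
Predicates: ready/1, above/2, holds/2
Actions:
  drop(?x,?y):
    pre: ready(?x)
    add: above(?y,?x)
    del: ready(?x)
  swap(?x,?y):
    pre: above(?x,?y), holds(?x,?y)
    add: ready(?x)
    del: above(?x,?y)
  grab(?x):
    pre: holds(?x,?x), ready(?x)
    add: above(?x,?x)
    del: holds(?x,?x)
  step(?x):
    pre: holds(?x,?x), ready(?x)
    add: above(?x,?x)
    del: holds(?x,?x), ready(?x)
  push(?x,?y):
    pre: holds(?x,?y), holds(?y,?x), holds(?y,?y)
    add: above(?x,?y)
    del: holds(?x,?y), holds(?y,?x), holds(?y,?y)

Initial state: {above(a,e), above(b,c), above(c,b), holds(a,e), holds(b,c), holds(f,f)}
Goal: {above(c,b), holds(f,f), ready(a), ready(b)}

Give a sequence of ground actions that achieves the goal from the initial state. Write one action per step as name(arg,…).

1. swap(a,e)  →  {above(b,c), above(c,b), holds(a,e), holds(b,c), holds(f,f), ready(a)}
2. swap(b,c)  →  {above(c,b), holds(a,e), holds(b,c), holds(f,f), ready(a), ready(b)}

swap(a,e); swap(b,c)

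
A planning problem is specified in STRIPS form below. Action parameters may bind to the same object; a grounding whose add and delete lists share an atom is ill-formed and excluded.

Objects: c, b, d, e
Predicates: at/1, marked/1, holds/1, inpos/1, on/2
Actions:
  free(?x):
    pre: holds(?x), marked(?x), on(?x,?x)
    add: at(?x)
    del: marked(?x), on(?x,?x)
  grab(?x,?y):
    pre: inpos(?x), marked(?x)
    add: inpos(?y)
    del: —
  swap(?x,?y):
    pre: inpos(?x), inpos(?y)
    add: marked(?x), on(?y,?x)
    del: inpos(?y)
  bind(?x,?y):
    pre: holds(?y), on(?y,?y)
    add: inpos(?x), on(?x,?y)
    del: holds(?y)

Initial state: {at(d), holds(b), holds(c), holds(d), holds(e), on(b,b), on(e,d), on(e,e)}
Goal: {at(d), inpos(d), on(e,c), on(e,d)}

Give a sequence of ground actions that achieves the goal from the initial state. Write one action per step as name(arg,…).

1. bind(c,b)  →  {at(d), holds(c), holds(d), holds(e), inpos(c), on(b,b), on(c,b), on(e,d), on(e,e)}
2. swap(c,c)  →  {at(d), holds(c), holds(d), holds(e), marked(c), on(b,b), on(c,b), on(c,c), on(e,d), on(e,e)}
3. bind(d,e)  →  {at(d), holds(c), holds(d), inpos(d), marked(c), on(b,b), on(c,b), on(c,c), on(d,e), on(e,d), on(e,e)}
4. bind(e,c)  →  {at(d), holds(d), inpos(d), inpos(e), marked(c), on(b,b), on(c,b), on(c,c), on(d,e), on(e,c), on(e,d), on(e,e)}

bind(c,b); swap(c,c); bind(d,e); bind(e,c)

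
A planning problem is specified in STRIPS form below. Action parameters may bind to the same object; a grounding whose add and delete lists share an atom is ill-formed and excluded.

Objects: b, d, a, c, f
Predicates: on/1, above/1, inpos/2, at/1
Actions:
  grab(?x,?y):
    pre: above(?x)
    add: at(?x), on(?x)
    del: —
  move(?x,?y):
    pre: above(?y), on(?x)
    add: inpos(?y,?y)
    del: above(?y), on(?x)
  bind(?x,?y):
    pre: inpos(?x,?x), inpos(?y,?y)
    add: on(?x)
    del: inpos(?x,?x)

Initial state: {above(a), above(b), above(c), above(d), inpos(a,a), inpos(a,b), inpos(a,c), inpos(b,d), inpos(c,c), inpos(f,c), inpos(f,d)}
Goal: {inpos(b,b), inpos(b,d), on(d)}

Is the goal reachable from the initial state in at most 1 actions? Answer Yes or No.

1. grab(b,b)  →  {above(a), above(b), above(c), above(d), at(b), inpos(a,a), inpos(a,b), inpos(a,c), inpos(b,d), inpos(c,c), inpos(f,c), inpos(f,d), on(b)}
2. grab(d,b)  →  {above(a), above(b), above(c), above(d), at(b), at(d), inpos(a,a), inpos(a,b), inpos(a,c), inpos(b,d), inpos(c,c), inpos(f,c), inpos(f,d), on(b), on(d)}
3. move(b,b)  →  {above(a), above(c), above(d), at(b), at(d), inpos(a,a), inpos(a,b), inpos(a,c), inpos(b,b), inpos(b,d), inpos(c,c), inpos(f,c), inpos(f,d), on(d)}
optimal plan length = 3; 3 > 1

No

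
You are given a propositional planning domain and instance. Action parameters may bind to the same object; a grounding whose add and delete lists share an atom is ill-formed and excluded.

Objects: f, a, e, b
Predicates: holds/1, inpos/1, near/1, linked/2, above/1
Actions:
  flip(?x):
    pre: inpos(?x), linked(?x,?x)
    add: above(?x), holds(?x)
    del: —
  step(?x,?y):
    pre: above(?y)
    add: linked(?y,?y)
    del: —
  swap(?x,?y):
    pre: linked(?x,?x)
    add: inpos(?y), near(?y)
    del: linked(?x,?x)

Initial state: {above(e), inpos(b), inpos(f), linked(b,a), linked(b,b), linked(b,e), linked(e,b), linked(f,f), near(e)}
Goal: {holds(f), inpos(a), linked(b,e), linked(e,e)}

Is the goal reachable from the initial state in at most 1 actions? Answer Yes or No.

1. flip(f)  →  {above(e), above(f), holds(f), inpos(b), inpos(f), linked(b,a), linked(b,b), linked(b,e), linked(e,b), linked(f,f), near(e)}
2. step(f,e)  →  {above(e), above(f), holds(f), inpos(b), inpos(f), linked(b,a), linked(b,b), linked(b,e), linked(e,b), linked(e,e), linked(f,f), near(e)}
3. swap(f,a)  →  {above(e), above(f), holds(f), inpos(a), inpos(b), inpos(f), linked(b,a), linked(b,b), linked(b,e), linked(e,b), linked(e,e), near(a), near(e)}
optimal plan length = 3; 3 > 1

No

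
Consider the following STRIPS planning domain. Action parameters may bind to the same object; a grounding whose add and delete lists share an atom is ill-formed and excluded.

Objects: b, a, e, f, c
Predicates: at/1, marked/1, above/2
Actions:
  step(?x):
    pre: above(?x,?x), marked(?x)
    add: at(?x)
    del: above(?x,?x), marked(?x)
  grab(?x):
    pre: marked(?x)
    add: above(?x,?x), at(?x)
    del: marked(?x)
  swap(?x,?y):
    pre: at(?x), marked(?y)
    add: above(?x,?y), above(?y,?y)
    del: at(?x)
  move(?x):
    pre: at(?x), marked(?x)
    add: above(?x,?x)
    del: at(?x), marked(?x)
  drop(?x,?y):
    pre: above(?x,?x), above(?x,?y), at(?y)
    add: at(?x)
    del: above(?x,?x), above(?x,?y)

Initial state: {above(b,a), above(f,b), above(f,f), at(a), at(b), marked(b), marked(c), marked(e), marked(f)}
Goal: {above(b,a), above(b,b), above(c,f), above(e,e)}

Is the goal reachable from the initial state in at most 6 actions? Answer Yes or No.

1. grab(b)  →  {above(b,a), above(b,b), above(f,b), above(f,f), at(a), at(b), marked(c), marked(e), marked(f)}
2. grab(e)  →  {above(b,a), above(b,b), above(e,e), above(f,b), above(f,f), at(a), at(b), at(e), marked(c), marked(f)}
3. grab(c)  →  {above(b,a), above(b,b), above(c,c), above(e,e), above(f,b), above(f,f), at(a), at(b), at(c), at(e), marked(f)}
4. swap(c,f)  →  {above(b,a), above(b,b), above(c,c), above(c,f), above(e,e), above(f,b), above(f,f), at(a), at(b), at(e), marked(f)}
optimal plan length = 4; 4 ≤ 6

Yes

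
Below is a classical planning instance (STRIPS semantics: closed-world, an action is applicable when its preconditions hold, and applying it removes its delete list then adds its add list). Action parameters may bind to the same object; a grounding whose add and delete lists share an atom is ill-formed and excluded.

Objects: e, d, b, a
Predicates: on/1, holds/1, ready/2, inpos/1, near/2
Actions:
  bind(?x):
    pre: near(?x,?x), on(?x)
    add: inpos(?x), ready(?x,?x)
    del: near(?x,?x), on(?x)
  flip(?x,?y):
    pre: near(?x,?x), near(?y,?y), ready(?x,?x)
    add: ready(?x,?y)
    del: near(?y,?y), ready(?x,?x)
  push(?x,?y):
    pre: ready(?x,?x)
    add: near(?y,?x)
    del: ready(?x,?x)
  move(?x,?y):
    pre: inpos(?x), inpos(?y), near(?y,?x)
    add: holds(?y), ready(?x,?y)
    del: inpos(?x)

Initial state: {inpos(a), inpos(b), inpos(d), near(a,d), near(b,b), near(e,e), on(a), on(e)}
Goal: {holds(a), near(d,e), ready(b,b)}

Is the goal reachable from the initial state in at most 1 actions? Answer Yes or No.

No

1. bind(e)  →  {inpos(a), inpos(b), inpos(d), inpos(e), near(a,d), near(b,b), on(a), ready(e,e)}
2. push(e,d)  →  {inpos(a), inpos(b), inpos(d), inpos(e), near(a,d), near(b,b), near(d,e), on(a)}
3. move(d,a)  →  {holds(a), inpos(a), inpos(b), inpos(e), near(a,d), near(b,b), near(d,e), on(a), ready(d,a)}
4. move(b,b)  →  {holds(a), holds(b), inpos(a), inpos(e), near(a,d), near(b,b), near(d,e), on(a), ready(b,b), ready(d,a)}
optimal plan length = 4; 4 > 1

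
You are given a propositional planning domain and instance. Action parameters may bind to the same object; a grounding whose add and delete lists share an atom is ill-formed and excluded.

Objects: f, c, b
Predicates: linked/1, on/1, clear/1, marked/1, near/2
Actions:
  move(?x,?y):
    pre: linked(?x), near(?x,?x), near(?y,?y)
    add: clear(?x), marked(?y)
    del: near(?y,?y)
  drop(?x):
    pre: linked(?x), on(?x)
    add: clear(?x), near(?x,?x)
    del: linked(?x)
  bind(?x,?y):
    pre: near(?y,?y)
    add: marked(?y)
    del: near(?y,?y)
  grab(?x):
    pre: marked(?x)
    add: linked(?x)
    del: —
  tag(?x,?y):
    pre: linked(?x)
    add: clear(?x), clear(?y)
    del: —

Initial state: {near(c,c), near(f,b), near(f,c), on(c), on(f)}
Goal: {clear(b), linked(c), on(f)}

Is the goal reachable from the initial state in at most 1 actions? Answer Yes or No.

No

1. bind(f,c)  →  {marked(c), near(f,b), near(f,c), on(c), on(f)}
2. grab(c)  →  {linked(c), marked(c), near(f,b), near(f,c), on(c), on(f)}
3. tag(c,b)  →  {clear(b), clear(c), linked(c), marked(c), near(f,b), near(f,c), on(c), on(f)}
optimal plan length = 3; 3 > 1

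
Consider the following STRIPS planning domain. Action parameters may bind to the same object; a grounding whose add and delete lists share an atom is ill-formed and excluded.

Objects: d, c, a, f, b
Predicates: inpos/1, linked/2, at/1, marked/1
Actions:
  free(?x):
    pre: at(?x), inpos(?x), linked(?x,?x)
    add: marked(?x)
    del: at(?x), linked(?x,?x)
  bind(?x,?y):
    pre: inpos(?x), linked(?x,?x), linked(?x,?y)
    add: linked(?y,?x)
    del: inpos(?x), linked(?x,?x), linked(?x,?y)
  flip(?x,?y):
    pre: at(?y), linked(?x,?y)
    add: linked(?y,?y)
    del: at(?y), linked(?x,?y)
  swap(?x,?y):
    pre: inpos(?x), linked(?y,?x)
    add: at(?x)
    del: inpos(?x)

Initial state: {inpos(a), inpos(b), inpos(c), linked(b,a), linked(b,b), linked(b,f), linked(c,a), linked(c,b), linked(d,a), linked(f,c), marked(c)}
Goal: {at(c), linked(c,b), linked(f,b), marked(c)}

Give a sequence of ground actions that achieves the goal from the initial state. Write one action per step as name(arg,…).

1. bind(b,f)  →  {inpos(a), inpos(c), linked(b,a), linked(c,a), linked(c,b), linked(d,a), linked(f,b), linked(f,c), marked(c)}
2. swap(c,f)  →  {at(c), inpos(a), linked(b,a), linked(c,a), linked(c,b), linked(d,a), linked(f,b), linked(f,c), marked(c)}

bind(b,f); swap(c,f)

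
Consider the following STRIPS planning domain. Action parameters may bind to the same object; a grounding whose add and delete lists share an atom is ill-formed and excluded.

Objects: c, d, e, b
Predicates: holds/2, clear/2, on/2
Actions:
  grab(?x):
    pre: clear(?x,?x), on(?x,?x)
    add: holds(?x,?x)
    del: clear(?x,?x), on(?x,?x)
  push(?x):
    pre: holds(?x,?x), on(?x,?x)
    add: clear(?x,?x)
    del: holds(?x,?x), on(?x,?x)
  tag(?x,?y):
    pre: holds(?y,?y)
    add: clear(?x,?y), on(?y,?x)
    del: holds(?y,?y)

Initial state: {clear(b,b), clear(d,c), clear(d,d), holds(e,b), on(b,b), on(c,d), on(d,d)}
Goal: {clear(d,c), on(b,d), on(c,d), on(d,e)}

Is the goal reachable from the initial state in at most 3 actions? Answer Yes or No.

1. grab(d)  →  {clear(b,b), clear(d,c), holds(d,d), holds(e,b), on(b,b), on(c,d)}
2. grab(b)  →  {clear(d,c), holds(b,b), holds(d,d), holds(e,b), on(c,d)}
3. tag(d,b)  →  {clear(d,b), clear(d,c), holds(d,d), holds(e,b), on(b,d), on(c,d)}
4. tag(e,d)  →  {clear(d,b), clear(d,c), clear(e,d), holds(e,b), on(b,d), on(c,d), on(d,e)}
optimal plan length = 4; 4 > 3

No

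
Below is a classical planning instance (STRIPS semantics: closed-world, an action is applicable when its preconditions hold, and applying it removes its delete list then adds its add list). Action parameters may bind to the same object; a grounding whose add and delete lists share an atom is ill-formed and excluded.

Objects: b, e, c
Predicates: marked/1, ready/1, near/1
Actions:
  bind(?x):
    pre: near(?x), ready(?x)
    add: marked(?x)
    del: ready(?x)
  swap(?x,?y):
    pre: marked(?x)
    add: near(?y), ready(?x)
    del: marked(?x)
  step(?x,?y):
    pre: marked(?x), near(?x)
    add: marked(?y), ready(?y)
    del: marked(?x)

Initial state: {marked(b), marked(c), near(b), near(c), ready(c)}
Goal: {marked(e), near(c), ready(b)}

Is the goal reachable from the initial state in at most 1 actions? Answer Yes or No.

1. swap(b,b)  →  {marked(c), near(b), near(c), ready(b), ready(c)}
2. step(c,e)  →  {marked(e), near(b), near(c), ready(b), ready(c), ready(e)}
optimal plan length = 2; 2 > 1

No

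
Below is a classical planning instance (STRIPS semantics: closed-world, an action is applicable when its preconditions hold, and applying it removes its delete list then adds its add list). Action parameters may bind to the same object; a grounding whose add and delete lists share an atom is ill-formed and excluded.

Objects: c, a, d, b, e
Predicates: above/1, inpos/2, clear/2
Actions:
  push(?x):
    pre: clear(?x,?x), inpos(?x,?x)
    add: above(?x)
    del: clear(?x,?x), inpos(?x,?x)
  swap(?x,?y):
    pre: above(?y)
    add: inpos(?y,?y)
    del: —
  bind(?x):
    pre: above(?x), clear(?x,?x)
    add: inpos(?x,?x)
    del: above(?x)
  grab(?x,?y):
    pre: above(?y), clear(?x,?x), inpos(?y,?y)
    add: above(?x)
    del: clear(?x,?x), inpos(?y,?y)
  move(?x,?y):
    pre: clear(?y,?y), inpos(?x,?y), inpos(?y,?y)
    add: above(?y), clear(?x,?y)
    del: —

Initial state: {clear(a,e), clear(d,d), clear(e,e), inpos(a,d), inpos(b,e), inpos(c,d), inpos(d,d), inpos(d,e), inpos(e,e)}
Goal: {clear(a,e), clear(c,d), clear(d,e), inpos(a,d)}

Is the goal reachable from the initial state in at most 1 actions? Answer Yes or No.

No

1. move(c,d)  →  {above(d), clear(a,e), clear(c,d), clear(d,d), clear(e,e), inpos(a,d), inpos(b,e), inpos(c,d), inpos(d,d), inpos(d,e), inpos(e,e)}
2. move(d,e)  →  {above(d), above(e), clear(a,e), clear(c,d), clear(d,d), clear(d,e), clear(e,e), inpos(a,d), inpos(b,e), inpos(c,d), inpos(d,d), inpos(d,e), inpos(e,e)}
optimal plan length = 2; 2 > 1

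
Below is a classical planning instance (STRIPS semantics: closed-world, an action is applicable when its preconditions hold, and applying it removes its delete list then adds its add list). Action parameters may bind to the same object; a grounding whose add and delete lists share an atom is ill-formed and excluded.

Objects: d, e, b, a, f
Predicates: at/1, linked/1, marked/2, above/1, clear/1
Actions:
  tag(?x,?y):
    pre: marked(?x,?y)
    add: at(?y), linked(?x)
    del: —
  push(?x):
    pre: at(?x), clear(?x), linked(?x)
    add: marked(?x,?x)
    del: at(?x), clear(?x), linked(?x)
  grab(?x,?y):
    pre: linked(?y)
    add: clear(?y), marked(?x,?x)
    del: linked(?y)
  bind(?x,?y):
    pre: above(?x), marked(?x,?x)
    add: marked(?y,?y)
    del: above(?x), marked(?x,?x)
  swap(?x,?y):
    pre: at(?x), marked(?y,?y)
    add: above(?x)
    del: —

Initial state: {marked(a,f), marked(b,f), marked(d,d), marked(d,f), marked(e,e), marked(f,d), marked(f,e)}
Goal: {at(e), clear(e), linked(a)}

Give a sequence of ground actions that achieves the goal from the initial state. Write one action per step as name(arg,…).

tag(e,e); tag(a,f); grab(d,e)

1. tag(e,e)  →  {at(e), linked(e), marked(a,f), marked(b,f), marked(d,d), marked(d,f), marked(e,e), marked(f,d), marked(f,e)}
2. tag(a,f)  →  {at(e), at(f), linked(a), linked(e), marked(a,f), marked(b,f), marked(d,d), marked(d,f), marked(e,e), marked(f,d), marked(f,e)}
3. grab(d,e)  →  {at(e), at(f), clear(e), linked(a), marked(a,f), marked(b,f), marked(d,d), marked(d,f), marked(e,e), marked(f,d), marked(f,e)}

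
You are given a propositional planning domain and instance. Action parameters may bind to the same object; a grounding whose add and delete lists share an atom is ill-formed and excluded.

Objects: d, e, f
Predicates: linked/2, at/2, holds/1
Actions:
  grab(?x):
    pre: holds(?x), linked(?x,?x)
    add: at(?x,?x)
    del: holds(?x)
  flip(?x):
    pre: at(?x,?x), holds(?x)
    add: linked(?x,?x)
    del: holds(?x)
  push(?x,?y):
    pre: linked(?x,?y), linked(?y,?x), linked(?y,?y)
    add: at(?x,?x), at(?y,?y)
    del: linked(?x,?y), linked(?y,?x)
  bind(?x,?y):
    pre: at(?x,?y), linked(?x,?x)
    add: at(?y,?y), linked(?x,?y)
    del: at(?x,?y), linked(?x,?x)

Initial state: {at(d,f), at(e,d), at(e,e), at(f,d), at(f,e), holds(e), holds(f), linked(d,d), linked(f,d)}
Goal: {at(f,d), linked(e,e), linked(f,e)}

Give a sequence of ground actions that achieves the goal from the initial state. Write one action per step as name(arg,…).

flip(e); bind(d,f); flip(f); bind(f,e)

1. flip(e)  →  {at(d,f), at(e,d), at(e,e), at(f,d), at(f,e), holds(f), linked(d,d), linked(e,e), linked(f,d)}
2. bind(d,f)  →  {at(e,d), at(e,e), at(f,d), at(f,e), at(f,f), holds(f), linked(d,f), linked(e,e), linked(f,d)}
3. flip(f)  →  {at(e,d), at(e,e), at(f,d), at(f,e), at(f,f), linked(d,f), linked(e,e), linked(f,d), linked(f,f)}
4. bind(f,e)  →  {at(e,d), at(e,e), at(f,d), at(f,f), linked(d,f), linked(e,e), linked(f,d), linked(f,e)}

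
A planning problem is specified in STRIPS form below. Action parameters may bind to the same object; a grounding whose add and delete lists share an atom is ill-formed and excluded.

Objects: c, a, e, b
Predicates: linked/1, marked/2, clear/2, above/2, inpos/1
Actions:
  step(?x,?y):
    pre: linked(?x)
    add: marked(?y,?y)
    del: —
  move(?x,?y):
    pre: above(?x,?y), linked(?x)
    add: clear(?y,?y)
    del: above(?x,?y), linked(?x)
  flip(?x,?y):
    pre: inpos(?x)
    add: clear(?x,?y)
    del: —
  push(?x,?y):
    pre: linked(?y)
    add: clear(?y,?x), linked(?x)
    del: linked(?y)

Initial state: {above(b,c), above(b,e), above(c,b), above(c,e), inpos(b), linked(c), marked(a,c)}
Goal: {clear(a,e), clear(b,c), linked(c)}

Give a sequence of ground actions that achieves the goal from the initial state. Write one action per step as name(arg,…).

1. flip(b,c)  →  {above(b,c), above(b,e), above(c,b), above(c,e), clear(b,c), inpos(b), linked(c), marked(a,c)}
2. push(a,c)  →  {above(b,c), above(b,e), above(c,b), above(c,e), clear(b,c), clear(c,a), inpos(b), linked(a), marked(a,c)}
3. push(e,a)  →  {above(b,c), above(b,e), above(c,b), above(c,e), clear(a,e), clear(b,c), clear(c,a), inpos(b), linked(e), marked(a,c)}
4. push(c,e)  →  {above(b,c), above(b,e), above(c,b), above(c,e), clear(a,e), clear(b,c), clear(c,a), clear(e,c), inpos(b), linked(c), marked(a,c)}

flip(b,c); push(a,c); push(e,a); push(c,e)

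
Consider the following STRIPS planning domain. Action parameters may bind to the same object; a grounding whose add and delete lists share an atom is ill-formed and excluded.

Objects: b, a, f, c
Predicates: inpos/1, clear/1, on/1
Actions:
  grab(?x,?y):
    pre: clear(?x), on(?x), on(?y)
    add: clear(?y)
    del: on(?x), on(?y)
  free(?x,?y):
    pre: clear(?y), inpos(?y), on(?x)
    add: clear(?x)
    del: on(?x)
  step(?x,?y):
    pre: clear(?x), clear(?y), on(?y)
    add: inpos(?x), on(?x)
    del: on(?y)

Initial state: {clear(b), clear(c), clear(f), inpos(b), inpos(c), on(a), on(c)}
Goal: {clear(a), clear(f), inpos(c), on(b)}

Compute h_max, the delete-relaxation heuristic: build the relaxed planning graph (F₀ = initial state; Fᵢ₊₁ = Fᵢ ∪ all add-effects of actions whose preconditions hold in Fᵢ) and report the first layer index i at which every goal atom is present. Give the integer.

1

F0 = init (7 atoms)
F1 = F0 ∪ {clear(a), inpos(f), on(b), on(f)}  (11 atoms)
goal ⊆ F1  ⇒  h_max = 1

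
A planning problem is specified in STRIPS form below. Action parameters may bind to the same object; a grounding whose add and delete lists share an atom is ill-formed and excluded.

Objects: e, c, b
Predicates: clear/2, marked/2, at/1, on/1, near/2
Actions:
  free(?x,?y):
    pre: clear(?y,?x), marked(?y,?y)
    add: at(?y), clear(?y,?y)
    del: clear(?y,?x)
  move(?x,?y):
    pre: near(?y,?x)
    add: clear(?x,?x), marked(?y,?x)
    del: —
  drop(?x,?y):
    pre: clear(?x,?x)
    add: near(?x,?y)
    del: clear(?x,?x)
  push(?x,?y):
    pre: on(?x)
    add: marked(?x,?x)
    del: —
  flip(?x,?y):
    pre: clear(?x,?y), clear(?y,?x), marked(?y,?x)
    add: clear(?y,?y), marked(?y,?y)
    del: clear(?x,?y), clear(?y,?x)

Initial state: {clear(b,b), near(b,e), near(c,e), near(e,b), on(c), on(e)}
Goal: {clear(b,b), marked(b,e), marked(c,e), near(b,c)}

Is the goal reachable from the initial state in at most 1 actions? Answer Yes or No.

No

1. move(e,c)  →  {clear(b,b), clear(e,e), marked(c,e), near(b,e), near(c,e), near(e,b), on(c), on(e)}
2. move(e,b)  →  {clear(b,b), clear(e,e), marked(b,e), marked(c,e), near(b,e), near(c,e), near(e,b), on(c), on(e)}
3. drop(b,c)  →  {clear(e,e), marked(b,e), marked(c,e), near(b,c), near(b,e), near(c,e), near(e,b), on(c), on(e)}
4. move(b,e)  →  {clear(b,b), clear(e,e), marked(b,e), marked(c,e), marked(e,b), near(b,c), near(b,e), near(c,e), near(e,b), on(c), on(e)}
optimal plan length = 4; 4 > 1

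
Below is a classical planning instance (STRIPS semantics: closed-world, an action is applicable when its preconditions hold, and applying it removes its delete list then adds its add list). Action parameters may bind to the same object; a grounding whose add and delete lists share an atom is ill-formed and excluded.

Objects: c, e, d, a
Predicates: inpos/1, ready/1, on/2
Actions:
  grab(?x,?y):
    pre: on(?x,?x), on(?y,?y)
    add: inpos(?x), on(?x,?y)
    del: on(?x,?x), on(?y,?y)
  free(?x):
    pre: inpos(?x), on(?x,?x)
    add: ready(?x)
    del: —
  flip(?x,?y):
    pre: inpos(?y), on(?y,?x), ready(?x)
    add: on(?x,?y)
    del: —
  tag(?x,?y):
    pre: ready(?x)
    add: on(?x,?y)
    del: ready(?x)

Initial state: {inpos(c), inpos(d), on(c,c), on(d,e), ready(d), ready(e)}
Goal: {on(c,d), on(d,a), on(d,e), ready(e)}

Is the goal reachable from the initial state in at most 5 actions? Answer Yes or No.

1. free(c)  →  {inpos(c), inpos(d), on(c,c), on(d,e), ready(c), ready(d), ready(e)}
2. tag(c,d)  →  {inpos(c), inpos(d), on(c,c), on(c,d), on(d,e), ready(d), ready(e)}
3. tag(d,a)  →  {inpos(c), inpos(d), on(c,c), on(c,d), on(d,a), on(d,e), ready(e)}
optimal plan length = 3; 3 ≤ 5

Yes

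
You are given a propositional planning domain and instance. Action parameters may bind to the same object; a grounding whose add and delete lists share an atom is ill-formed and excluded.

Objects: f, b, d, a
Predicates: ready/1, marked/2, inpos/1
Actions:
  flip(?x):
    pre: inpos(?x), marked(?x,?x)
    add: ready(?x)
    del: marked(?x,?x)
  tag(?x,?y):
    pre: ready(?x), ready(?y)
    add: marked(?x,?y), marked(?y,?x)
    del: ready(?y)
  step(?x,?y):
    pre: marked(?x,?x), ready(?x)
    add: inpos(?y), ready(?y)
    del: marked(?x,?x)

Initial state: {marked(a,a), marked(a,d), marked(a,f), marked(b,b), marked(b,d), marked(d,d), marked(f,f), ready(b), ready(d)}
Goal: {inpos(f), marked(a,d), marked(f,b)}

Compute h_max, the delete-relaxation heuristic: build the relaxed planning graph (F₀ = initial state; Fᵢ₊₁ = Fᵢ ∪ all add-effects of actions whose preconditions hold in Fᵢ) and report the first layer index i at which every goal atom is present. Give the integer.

F0 = init (9 atoms)
F1 = F0 ∪ {inpos(a), inpos(b), inpos(d), inpos(f), marked(d,b), ready(a), ready(f)}  (16 atoms)
F2 = F1 ∪ {marked(a,b), marked(b,a), marked(b,f), marked(d,a), marked(d,f), marked(f,a), marked(f,b), marked(f,d)}  (24 atoms)
goal ⊆ F2  ⇒  h_max = 2

2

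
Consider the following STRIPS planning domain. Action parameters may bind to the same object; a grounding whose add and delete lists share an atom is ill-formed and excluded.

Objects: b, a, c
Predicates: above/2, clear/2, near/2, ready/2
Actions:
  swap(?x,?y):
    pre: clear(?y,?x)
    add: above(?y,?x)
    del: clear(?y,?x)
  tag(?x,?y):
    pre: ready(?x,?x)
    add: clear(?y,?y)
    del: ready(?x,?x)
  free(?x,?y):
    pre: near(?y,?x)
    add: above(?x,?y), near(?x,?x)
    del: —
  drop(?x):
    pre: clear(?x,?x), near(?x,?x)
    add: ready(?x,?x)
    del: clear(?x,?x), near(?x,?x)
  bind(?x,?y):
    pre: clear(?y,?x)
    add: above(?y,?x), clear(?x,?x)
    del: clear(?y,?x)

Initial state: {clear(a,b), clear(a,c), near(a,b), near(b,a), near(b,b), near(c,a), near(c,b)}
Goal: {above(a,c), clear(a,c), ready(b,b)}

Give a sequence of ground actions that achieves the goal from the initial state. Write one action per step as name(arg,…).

1. free(a,c)  →  {above(a,c), clear(a,b), clear(a,c), near(a,a), near(a,b), near(b,a), near(b,b), near(c,a), near(c,b)}
2. bind(b,a)  →  {above(a,b), above(a,c), clear(a,c), clear(b,b), near(a,a), near(a,b), near(b,a), near(b,b), near(c,a), near(c,b)}
3. drop(b)  →  {above(a,b), above(a,c), clear(a,c), near(a,a), near(a,b), near(b,a), near(c,a), near(c,b), ready(b,b)}

free(a,c); bind(b,a); drop(b)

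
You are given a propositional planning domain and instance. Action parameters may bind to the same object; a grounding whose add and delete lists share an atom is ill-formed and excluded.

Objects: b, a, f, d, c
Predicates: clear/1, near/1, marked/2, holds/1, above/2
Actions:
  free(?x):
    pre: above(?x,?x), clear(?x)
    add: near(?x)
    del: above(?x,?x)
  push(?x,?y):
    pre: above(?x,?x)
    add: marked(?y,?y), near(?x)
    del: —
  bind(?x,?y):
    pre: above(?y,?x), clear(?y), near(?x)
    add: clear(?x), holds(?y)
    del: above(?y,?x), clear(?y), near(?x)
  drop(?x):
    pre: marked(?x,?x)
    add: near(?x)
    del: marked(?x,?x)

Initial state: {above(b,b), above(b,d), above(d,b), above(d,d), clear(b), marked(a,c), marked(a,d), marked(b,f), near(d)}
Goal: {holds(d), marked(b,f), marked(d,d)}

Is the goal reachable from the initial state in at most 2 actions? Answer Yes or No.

1. push(b,d)  →  {above(b,b), above(b,d), above(d,b), above(d,d), clear(b), marked(a,c), marked(a,d), marked(b,f), marked(d,d), near(b), near(d)}
2. bind(d,b)  →  {above(b,b), above(d,b), above(d,d), clear(d), holds(b), marked(a,c), marked(a,d), marked(b,f), marked(d,d), near(b)}
3. bind(b,d)  →  {above(b,b), above(d,d), clear(b), holds(b), holds(d), marked(a,c), marked(a,d), marked(b,f), marked(d,d)}
optimal plan length = 3; 3 > 2

No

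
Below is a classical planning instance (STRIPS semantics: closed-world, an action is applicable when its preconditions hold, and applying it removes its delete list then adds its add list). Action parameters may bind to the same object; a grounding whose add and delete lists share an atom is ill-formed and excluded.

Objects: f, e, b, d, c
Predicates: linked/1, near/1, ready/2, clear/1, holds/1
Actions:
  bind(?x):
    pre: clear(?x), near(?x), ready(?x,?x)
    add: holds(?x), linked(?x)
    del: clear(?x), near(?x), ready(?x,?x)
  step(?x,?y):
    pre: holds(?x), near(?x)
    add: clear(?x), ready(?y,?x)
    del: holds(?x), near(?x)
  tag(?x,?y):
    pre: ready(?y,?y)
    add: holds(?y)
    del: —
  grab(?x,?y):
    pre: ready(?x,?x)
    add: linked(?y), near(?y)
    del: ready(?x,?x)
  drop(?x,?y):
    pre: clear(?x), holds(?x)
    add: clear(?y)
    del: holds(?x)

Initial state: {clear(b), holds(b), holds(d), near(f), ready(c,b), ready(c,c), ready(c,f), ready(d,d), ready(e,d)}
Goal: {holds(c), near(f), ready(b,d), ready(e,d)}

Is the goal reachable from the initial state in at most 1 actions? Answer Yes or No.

1. tag(f,c)  →  {clear(b), holds(b), holds(c), holds(d), near(f), ready(c,b), ready(c,c), ready(c,f), ready(d,d), ready(e,d)}
2. grab(d,d)  →  {clear(b), holds(b), holds(c), holds(d), linked(d), near(d), near(f), ready(c,b), ready(c,c), ready(c,f), ready(e,d)}
3. step(d,b)  →  {clear(b), clear(d), holds(b), holds(c), linked(d), near(f), ready(b,d), ready(c,b), ready(c,c), ready(c,f), ready(e,d)}
optimal plan length = 3; 3 > 1

No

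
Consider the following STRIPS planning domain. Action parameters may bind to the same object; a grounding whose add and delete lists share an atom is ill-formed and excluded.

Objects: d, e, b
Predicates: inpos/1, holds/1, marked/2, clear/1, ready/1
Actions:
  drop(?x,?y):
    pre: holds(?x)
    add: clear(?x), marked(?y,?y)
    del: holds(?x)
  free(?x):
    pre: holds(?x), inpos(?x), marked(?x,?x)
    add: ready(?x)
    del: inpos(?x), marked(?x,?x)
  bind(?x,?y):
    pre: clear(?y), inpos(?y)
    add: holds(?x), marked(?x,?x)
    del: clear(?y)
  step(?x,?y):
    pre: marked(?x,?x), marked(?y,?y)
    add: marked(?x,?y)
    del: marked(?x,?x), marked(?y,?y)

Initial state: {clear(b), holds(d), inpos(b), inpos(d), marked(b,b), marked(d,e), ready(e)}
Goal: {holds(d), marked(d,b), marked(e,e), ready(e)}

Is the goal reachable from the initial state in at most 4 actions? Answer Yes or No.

1. drop(d,e)  →  {clear(b), clear(d), inpos(b), inpos(d), marked(b,b), marked(d,e), marked(e,e), ready(e)}
2. bind(d,d)  →  {clear(b), holds(d), inpos(b), inpos(d), marked(b,b), marked(d,d), marked(d,e), marked(e,e), ready(e)}
3. step(d,b)  →  {clear(b), holds(d), inpos(b), inpos(d), marked(d,b), marked(d,e), marked(e,e), ready(e)}
optimal plan length = 3; 3 ≤ 4

Yes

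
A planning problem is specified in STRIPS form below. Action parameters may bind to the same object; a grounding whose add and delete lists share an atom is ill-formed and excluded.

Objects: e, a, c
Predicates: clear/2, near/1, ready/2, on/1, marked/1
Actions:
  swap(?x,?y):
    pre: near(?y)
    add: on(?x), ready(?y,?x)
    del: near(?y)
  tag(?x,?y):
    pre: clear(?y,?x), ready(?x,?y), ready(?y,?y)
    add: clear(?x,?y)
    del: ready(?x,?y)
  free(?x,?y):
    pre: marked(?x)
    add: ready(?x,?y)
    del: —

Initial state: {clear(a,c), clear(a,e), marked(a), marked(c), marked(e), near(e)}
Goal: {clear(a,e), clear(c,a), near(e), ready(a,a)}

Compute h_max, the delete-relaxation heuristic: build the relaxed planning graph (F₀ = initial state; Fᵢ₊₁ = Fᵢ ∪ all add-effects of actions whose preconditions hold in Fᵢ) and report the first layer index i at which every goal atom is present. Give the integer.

2

F0 = init (6 atoms)
F1 = F0 ∪ {on(a), on(c), on(e), ready(a,a), ready(a,c), ready(a,e), ready(c,a), ready(c,c), ready(c,e), ready(e,a), ready(e,c), ready(e,e)}  (18 atoms)
F2 = F1 ∪ {clear(c,a), clear(e,a)}  (20 atoms)
goal ⊆ F2  ⇒  h_max = 2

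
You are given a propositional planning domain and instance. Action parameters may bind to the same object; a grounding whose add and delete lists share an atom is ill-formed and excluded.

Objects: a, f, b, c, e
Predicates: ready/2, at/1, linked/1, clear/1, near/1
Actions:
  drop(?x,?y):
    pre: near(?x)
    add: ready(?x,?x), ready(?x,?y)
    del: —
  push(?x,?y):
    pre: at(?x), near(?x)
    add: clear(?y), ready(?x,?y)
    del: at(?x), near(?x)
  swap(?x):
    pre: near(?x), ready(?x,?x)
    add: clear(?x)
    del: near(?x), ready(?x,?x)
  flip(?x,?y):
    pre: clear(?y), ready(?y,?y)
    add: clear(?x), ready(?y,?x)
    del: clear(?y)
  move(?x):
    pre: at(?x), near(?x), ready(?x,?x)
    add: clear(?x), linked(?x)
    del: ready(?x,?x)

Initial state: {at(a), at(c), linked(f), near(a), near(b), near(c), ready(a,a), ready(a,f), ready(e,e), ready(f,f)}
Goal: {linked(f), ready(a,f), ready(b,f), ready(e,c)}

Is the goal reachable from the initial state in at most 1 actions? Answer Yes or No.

No

1. drop(b,f)  →  {at(a), at(c), linked(f), near(a), near(b), near(c), ready(a,a), ready(a,f), ready(b,b), ready(b,f), ready(e,e), ready(f,f)}
2. push(a,e)  →  {at(c), clear(e), linked(f), near(b), near(c), ready(a,a), ready(a,e), ready(a,f), ready(b,b), ready(b,f), ready(e,e), ready(f,f)}
3. flip(c,e)  →  {at(c), clear(c), linked(f), near(b), near(c), ready(a,a), ready(a,e), ready(a,f), ready(b,b), ready(b,f), ready(e,c), ready(e,e), ready(f,f)}
optimal plan length = 3; 3 > 1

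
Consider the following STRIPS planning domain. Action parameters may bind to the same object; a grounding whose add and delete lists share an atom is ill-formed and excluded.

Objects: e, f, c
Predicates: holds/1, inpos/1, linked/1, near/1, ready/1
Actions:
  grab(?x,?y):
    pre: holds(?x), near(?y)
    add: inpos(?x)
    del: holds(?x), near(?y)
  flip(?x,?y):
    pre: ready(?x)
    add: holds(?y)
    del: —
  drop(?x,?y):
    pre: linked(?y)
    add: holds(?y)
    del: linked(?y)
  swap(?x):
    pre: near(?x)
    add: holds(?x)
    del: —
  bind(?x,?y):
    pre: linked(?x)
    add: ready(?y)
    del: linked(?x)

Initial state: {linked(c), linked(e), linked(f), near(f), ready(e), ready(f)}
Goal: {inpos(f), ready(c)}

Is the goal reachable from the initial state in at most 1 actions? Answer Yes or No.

No

1. flip(e,f)  →  {holds(f), linked(c), linked(e), linked(f), near(f), ready(e), ready(f)}
2. grab(f,f)  →  {inpos(f), linked(c), linked(e), linked(f), ready(e), ready(f)}
3. bind(e,c)  →  {inpos(f), linked(c), linked(f), ready(c), ready(e), ready(f)}
optimal plan length = 3; 3 > 1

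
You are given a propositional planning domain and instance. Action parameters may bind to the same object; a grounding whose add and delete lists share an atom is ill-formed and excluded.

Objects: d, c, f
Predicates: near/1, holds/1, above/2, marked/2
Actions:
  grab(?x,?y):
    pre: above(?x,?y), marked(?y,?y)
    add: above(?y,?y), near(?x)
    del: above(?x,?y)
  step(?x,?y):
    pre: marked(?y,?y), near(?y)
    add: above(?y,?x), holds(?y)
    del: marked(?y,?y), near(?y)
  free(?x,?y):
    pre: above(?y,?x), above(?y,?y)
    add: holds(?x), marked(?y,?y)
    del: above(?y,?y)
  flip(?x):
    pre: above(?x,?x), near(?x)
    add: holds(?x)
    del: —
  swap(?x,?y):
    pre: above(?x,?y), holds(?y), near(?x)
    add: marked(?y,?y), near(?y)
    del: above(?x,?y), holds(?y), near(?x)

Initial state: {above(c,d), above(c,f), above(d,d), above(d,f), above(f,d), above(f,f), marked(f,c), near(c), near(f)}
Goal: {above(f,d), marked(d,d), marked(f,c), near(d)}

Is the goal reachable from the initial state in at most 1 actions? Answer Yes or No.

1. free(d,d)  →  {above(c,d), above(c,f), above(d,f), above(f,d), above(f,f), holds(d), marked(d,d), marked(f,c), near(c), near(f)}
2. swap(c,d)  →  {above(c,f), above(d,f), above(f,d), above(f,f), marked(d,d), marked(f,c), near(d), near(f)}
optimal plan length = 2; 2 > 1

No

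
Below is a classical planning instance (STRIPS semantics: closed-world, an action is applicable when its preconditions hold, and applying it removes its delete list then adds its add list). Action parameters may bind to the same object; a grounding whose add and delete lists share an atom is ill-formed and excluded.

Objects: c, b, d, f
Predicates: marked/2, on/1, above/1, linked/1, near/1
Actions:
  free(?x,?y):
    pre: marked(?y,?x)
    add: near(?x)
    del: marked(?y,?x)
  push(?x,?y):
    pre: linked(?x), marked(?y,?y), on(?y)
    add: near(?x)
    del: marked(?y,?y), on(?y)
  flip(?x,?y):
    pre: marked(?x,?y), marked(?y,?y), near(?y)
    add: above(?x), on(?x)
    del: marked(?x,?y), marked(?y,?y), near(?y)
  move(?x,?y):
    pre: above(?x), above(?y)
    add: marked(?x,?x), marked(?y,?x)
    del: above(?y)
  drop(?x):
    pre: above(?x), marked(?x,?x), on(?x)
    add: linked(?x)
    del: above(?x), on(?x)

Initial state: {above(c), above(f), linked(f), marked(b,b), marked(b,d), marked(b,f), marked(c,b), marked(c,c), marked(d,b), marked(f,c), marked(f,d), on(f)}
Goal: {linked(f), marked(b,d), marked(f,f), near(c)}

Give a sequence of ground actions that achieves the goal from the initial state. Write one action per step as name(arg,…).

free(c,c); move(f,c)

1. free(c,c)  →  {above(c), above(f), linked(f), marked(b,b), marked(b,d), marked(b,f), marked(c,b), marked(d,b), marked(f,c), marked(f,d), near(c), on(f)}
2. move(f,c)  →  {above(f), linked(f), marked(b,b), marked(b,d), marked(b,f), marked(c,b), marked(c,f), marked(d,b), marked(f,c), marked(f,d), marked(f,f), near(c), on(f)}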